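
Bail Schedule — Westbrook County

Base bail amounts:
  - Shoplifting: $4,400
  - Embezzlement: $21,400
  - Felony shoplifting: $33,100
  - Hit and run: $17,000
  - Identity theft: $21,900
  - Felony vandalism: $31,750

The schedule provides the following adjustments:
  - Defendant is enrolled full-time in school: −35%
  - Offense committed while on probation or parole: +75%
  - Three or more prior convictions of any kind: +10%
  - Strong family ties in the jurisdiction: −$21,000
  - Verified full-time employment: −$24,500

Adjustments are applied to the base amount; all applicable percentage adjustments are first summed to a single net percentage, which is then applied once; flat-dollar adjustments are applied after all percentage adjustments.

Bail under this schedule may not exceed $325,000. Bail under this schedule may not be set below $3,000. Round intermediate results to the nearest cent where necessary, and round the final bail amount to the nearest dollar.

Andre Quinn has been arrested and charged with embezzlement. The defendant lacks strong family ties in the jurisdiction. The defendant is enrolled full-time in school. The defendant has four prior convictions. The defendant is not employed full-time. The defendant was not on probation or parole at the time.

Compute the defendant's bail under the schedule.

Base amounts from the schedule: embezzlement $21,400.
Single charge. Combined base = $21,400.
Net percentage adjustment: −35% +10% = −25%. $21,400 × 0.75 = $16,050.
$16,050 is within the $325,000 maximum.
$16,050 is at or above the $3,000 minimum.

$16,050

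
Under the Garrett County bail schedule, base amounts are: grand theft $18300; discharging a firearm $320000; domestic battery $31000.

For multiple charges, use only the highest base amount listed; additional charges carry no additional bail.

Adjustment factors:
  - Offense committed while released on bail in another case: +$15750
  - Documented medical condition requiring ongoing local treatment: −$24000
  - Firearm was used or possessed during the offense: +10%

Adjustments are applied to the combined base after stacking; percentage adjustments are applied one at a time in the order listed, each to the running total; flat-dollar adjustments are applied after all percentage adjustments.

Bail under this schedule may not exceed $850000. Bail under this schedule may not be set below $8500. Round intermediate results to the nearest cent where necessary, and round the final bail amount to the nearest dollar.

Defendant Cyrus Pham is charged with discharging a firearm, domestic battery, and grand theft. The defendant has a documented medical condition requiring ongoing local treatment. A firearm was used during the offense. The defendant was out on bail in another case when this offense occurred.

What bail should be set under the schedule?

Base amounts from the schedule: discharging a firearm $320000; domestic battery $31000; grand theft $18300.
Stacking rule: use the highest base only. Highest is discharging a firearm at $320000. Combined base = $320000.
Firearm was used or possessed during the offense (+10%): $320000 × 1.1 = $352000.
Offense committed while released on bail in another case (+$15750 flat): $352000 + $15750 = $367750.
Documented medical condition requiring ongoing local treatment (−$24000 flat): $367750 − $24000 = $343750.
$343750 is within the $850000 maximum.
$343750 is at or above the $8500 minimum.

$343750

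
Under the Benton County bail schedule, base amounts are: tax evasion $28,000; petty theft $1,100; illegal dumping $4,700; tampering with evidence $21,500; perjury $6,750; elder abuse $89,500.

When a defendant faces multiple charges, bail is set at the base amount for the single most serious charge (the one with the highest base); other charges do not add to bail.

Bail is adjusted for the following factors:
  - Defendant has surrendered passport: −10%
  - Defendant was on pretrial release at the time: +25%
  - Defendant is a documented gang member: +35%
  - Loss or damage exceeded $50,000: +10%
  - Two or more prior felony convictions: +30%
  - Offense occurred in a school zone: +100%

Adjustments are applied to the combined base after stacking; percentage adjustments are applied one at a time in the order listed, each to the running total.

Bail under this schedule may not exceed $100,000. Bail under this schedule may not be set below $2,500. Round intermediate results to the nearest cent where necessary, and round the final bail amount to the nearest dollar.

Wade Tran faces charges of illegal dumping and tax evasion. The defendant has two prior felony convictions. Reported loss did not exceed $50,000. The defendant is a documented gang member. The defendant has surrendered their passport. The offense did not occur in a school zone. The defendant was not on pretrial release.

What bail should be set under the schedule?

Base amounts from the schedule: illegal dumping $4,700; tax evasion $28,000.
Stacking rule: use the highest base only. Highest is tax evasion at $28,000. Combined base = $28,000.
Defendant has surrendered passport (−10%): $28,000 × 0.9 = $25,200.
Defendant is a documented gang member (+35%): $25,200 × 1.35 = $34,020.
Two or more prior felony convictions (+30%): $34,020 × 1.3 = $44,226.
$44,226 is within the $100,000 maximum.
$44,226 is at or above the $2,500 minimum.

$44,226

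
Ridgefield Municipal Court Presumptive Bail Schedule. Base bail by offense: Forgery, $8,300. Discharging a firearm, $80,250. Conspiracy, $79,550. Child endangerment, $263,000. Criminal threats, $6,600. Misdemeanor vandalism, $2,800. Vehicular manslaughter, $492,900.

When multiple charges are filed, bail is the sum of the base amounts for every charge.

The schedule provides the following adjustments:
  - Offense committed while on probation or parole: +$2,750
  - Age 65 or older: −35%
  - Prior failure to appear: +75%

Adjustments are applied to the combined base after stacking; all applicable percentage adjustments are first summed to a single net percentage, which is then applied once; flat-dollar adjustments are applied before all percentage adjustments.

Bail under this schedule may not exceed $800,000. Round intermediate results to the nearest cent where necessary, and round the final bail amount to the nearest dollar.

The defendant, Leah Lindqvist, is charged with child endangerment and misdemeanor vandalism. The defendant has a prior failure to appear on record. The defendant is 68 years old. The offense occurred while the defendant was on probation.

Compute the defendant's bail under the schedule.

$375,970

Base amounts from the schedule: child endangerment $263,000; misdemeanor vandalism $2,800.
Stacking rule: sum of all bases. $263,000 + $2,800 = $265,800.
Offense committed while on probation or parole (+$2,750 flat): $265,800 + $2,750 = $268,550.
Net percentage adjustment: −35% +75% = +40%. $268,550 × 1.4 = $375,970.
$375,970 is within the $800,000 maximum.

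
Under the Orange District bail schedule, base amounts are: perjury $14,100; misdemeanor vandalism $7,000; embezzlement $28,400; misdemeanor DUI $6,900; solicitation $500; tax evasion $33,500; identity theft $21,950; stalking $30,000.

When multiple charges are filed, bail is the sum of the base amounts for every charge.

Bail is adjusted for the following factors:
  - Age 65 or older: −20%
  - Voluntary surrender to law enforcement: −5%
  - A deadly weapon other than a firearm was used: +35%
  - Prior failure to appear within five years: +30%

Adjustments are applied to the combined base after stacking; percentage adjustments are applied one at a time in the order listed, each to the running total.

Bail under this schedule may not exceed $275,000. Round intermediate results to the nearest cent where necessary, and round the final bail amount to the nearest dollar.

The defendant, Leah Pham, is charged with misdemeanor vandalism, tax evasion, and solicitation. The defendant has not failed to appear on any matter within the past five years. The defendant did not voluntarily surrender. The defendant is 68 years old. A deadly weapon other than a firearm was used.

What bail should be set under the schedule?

Base amounts from the schedule: misdemeanor vandalism $7,000; tax evasion $33,500; solicitation $500.
Stacking rule: sum of all bases. $7,000 + $33,500 + $500 = $41,000.
Age 65 or older (−20%): $41,000 × 0.8 = $32,800.
A deadly weapon other than a firearm was used (+35%): $32,800 × 1.35 = $44,280.
$44,280 is within the $275,000 maximum.

$44,280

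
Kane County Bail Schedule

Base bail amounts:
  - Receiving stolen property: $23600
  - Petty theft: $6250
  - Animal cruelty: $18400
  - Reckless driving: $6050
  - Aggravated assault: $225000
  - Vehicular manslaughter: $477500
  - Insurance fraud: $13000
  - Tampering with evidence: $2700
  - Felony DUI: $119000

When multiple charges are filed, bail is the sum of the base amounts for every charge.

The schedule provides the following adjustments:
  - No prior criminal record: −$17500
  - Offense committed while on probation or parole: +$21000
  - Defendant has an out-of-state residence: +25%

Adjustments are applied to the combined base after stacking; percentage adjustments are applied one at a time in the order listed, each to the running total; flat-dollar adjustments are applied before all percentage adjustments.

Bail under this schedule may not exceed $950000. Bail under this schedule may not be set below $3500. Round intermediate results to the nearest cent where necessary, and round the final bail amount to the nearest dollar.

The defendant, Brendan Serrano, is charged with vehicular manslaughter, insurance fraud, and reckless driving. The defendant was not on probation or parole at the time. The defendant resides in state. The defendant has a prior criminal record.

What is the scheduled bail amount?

Base amounts from the schedule: vehicular manslaughter $477500; insurance fraud $13000; reckless driving $6050.
Stacking rule: sum of all bases. $477500 + $13000 + $6050 = $496550.
No adjustment factors apply to this defendant.
$496550 is within the $950000 maximum.
$496550 is at or above the $3500 minimum.

$496550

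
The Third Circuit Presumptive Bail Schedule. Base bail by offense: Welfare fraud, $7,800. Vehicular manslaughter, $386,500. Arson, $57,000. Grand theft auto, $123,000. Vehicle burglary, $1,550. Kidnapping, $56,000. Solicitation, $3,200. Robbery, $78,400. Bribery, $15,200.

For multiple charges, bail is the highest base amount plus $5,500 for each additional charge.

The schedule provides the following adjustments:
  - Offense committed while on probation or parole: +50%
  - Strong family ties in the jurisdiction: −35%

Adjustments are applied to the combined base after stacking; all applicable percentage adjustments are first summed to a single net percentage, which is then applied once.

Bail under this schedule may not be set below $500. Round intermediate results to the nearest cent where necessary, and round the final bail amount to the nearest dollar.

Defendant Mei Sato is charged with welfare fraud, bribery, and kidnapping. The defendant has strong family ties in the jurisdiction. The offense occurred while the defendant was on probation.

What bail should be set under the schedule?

$77,050

Base amounts from the schedule: welfare fraud $7,800; bribery $15,200; kidnapping $56,000.
Stacking rule: highest base plus $5,500 per additional charge. Highest is kidnapping at $56,000; 2 additional charges → +$11,000. Combined base = $67,000.
Net percentage adjustment: +50% −35% = +15%. $67,000 × 1.15 = $77,050.
$77,050 is at or above the $500 minimum.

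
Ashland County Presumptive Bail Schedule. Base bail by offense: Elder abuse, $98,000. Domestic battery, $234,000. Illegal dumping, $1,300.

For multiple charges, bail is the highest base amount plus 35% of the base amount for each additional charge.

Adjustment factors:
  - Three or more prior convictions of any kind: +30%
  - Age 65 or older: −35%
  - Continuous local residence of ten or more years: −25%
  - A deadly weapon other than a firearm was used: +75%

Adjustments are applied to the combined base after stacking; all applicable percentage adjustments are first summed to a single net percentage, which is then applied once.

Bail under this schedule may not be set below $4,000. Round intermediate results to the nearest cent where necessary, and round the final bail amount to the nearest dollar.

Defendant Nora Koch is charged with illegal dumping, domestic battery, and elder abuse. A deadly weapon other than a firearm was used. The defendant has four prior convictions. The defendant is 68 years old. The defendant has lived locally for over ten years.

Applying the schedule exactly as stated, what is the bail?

$389,695

Base amounts from the schedule: illegal dumping $1,300; domestic battery $234,000; elder abuse $98,000.
Stacking rule: highest base plus 35% of each additional charge. Highest is domestic battery at $234,000. Additional: $1,300 × 35% = $455; $98,000 × 35% = $34,300. Combined base = $234,000 + $34,755 = $268,755.
Net percentage adjustment: +30% −35% −25% +75% = +45%. $268,755 × 1.45 = $389,694.75.
$389,694.75 is at or above the $4,000 minimum.
Rounded to the nearest dollar: $389,695.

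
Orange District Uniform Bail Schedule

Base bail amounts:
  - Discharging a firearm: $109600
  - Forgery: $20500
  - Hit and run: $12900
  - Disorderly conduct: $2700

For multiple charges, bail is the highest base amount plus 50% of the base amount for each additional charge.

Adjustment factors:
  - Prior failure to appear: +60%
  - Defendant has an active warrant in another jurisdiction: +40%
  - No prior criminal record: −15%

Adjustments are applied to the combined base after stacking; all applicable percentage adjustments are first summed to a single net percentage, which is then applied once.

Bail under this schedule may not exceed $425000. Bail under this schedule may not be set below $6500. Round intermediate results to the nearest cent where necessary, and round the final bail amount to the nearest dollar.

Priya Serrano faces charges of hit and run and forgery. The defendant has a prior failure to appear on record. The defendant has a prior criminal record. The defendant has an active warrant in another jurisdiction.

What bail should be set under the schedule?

$53900

Base amounts from the schedule: hit and run $12900; forgery $20500.
Stacking rule: highest base plus 50% of each additional charge. Highest is forgery at $20500. Additional: $12900 × 50% = $6450. Combined base = $20500 + $6450 = $26950.
Net percentage adjustment: +60% +40% = +100%. $26950 × 2 = $53900.
$53900 is within the $425000 maximum.
$53900 is at or above the $6500 minimum.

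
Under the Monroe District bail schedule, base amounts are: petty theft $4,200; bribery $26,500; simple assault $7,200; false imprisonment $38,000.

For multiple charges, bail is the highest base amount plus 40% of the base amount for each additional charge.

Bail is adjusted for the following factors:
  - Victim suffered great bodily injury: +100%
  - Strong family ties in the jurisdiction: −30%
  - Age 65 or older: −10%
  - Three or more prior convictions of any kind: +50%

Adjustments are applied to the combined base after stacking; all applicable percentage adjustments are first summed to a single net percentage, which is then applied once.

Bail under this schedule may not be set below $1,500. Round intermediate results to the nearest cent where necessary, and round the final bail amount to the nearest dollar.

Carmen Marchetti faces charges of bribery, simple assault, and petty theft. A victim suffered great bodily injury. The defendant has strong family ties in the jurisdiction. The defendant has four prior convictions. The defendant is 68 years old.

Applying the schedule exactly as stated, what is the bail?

$65,226

Base amounts from the schedule: bribery $26,500; simple assault $7,200; petty theft $4,200.
Stacking rule: highest base plus 40% of each additional charge. Highest is bribery at $26,500. Additional: $7,200 × 40% = $2,880; $4,200 × 40% = $1,680. Combined base = $26,500 + $4,560 = $31,060.
Net percentage adjustment: +100% −30% −10% +50% = +110%. $31,060 × 2.1 = $65,226.
$65,226 is at or above the $1,500 minimum.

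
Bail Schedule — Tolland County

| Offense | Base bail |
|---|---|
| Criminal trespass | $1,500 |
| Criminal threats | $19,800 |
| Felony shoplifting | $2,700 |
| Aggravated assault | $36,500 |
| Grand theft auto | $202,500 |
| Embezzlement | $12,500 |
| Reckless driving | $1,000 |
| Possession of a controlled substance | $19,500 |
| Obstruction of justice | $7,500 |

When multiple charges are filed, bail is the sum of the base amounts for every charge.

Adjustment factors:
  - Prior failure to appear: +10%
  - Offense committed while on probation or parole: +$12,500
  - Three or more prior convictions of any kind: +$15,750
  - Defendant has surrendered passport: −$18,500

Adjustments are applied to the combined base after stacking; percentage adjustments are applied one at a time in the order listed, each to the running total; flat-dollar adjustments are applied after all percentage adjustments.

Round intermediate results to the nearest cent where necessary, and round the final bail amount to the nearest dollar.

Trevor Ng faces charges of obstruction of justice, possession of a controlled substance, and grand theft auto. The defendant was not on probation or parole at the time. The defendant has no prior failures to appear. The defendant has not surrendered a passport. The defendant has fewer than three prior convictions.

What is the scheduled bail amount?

Base amounts from the schedule: obstruction of justice $7,500; possession of a controlled substance $19,500; grand theft auto $202,500.
Stacking rule: sum of all bases. $7,500 + $19,500 + $202,500 = $229,500.
No adjustment factors apply to this defendant.

$229,500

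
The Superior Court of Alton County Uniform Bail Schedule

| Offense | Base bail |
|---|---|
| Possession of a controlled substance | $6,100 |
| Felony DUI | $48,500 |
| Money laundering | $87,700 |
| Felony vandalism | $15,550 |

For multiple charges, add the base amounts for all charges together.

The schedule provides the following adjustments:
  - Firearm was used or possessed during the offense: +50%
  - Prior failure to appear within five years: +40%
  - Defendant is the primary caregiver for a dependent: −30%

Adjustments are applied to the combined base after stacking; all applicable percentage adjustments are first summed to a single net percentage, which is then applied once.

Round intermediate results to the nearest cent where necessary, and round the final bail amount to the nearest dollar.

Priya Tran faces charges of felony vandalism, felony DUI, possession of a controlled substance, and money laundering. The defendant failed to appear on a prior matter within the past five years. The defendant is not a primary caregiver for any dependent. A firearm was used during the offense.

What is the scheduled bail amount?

$299,915

Base amounts from the schedule: felony vandalism $15,550; felony DUI $48,500; possession of a controlled substance $6,100; money laundering $87,700.
Stacking rule: sum of all bases. $15,550 + $48,500 + $6,100 + $87,700 = $157,850.
Net percentage adjustment: +50% +40% = +90%. $157,850 × 1.9 = $299,915.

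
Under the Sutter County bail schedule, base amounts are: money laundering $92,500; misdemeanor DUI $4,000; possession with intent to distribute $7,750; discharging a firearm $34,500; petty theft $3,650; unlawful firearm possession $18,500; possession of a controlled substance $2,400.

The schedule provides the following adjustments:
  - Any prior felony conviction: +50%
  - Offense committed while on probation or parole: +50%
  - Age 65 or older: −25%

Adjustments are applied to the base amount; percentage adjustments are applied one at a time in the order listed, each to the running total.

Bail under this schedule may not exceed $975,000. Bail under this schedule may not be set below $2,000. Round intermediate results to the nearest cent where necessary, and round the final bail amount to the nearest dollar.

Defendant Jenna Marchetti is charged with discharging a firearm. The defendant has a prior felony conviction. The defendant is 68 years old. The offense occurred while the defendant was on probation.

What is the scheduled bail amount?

Base amounts from the schedule: discharging a firearm $34,500.
Single charge. Combined base = $34,500.
Any prior felony conviction (+50%): $34,500 × 1.5 = $51,750.
Offense committed while on probation or parole (+50%): $51,750 × 1.5 = $77,625.
Age 65 or older (−25%): $77,625 × 0.75 = $58,218.75.
$58,218.75 is within the $975,000 maximum.
$58,218.75 is at or above the $2,000 minimum.
Rounded to the nearest dollar: $58,219.

$58,219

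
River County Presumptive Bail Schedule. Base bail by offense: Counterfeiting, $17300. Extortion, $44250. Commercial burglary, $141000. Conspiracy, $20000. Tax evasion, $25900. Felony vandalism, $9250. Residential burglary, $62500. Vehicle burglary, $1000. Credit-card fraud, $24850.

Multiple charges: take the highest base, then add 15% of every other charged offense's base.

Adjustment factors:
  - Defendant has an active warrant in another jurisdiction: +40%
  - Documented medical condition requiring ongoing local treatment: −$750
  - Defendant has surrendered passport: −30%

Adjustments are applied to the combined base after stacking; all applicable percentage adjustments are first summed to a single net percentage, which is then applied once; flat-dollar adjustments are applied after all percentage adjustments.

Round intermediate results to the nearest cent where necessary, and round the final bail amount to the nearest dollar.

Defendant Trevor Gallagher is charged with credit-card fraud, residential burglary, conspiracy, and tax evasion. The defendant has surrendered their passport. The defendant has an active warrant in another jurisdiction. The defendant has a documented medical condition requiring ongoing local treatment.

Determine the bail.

Base amounts from the schedule: credit-card fraud $24850; residential burglary $62500; conspiracy $20000; tax evasion $25900.
Stacking rule: highest base plus 15% of each additional charge. Highest is residential burglary at $62500. Additional: $24850 × 15% = $3727.50; $20000 × 15% = $3000; $25900 × 15% = $3885. Combined base = $62500 + $10612.50 = $73112.50.
Net percentage adjustment: +40% −30% = +10%. $73112.50 × 1.1 = $80423.75.
Documented medical condition requiring ongoing local treatment (−$750 flat): $80423.75 − $750 = $79673.75.
Rounded to the nearest dollar: $79674.

$79674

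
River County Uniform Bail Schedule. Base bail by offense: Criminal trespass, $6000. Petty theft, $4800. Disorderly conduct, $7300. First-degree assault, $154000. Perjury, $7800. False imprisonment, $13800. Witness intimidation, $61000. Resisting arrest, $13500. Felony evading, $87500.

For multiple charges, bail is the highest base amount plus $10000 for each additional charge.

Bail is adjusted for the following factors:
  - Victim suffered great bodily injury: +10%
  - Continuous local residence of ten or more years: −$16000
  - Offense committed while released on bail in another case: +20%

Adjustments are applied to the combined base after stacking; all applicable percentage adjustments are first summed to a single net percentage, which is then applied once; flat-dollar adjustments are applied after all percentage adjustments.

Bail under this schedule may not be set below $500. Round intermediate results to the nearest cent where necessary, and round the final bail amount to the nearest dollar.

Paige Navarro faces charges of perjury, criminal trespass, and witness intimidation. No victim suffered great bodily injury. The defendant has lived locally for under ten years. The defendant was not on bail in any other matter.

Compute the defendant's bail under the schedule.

$81000

Base amounts from the schedule: perjury $7800; criminal trespass $6000; witness intimidation $61000.
Stacking rule: highest base plus $10000 per additional charge. Highest is witness intimidation at $61000; 2 additional charges → +$20000. Combined base = $81000.
No adjustment factors apply to this defendant.
$81000 is at or above the $500 minimum.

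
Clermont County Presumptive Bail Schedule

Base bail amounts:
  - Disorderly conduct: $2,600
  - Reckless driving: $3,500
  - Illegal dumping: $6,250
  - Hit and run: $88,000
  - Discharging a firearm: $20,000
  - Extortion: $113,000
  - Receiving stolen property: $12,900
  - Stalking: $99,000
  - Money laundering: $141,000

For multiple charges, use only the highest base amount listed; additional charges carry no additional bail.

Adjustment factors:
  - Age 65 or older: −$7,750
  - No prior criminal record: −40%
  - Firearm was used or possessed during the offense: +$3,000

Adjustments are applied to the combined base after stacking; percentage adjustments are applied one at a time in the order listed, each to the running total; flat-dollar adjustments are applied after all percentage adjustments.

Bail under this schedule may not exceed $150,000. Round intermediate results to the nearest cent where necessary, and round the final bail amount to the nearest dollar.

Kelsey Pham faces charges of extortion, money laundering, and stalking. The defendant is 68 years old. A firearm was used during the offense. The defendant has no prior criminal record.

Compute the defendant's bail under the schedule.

$79,850

Base amounts from the schedule: extortion $113,000; money laundering $141,000; stalking $99,000.
Stacking rule: use the highest base only. Highest is money laundering at $141,000. Combined base = $141,000.
No prior criminal record (−40%): $141,000 × 0.6 = $84,600.
Age 65 or older (−$7,750 flat): $84,600 − $7,750 = $76,850.
Firearm was used or possessed during the offense (+$3,000 flat): $76,850 + $3,000 = $79,850.
$79,850 is within the $150,000 maximum.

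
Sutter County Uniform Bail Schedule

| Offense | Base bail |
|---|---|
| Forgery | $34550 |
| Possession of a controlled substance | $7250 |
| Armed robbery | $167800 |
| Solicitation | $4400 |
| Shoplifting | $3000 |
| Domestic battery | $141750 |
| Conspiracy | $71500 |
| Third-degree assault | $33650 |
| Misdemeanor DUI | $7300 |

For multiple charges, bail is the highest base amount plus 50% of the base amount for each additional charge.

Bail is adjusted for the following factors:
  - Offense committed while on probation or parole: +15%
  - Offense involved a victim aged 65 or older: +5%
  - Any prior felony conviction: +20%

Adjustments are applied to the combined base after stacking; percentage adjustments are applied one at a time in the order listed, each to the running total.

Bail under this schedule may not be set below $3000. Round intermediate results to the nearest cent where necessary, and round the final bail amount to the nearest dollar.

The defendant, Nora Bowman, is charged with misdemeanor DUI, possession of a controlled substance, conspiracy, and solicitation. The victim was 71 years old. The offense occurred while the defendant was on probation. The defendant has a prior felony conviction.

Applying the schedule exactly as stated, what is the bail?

$117333

Base amounts from the schedule: misdemeanor DUI $7300; possession of a controlled substance $7250; conspiracy $71500; solicitation $4400.
Stacking rule: highest base plus 50% of each additional charge. Highest is conspiracy at $71500. Additional: $7300 × 50% = $3650; $7250 × 50% = $3625; $4400 × 50% = $2200. Combined base = $71500 + $9475 = $80975.
Offense committed while on probation or parole (+15%): $80975 × 1.15 = $93121.25.
Offense involved a victim aged 65 or older (+5%): $93121.25 × 1.05 = $97777.31.
Any prior felony conviction (+20%): $97777.31 × 1.2 = $117332.77.
$117332.77 is at or above the $3000 minimum.
Rounded to the nearest dollar: $117333.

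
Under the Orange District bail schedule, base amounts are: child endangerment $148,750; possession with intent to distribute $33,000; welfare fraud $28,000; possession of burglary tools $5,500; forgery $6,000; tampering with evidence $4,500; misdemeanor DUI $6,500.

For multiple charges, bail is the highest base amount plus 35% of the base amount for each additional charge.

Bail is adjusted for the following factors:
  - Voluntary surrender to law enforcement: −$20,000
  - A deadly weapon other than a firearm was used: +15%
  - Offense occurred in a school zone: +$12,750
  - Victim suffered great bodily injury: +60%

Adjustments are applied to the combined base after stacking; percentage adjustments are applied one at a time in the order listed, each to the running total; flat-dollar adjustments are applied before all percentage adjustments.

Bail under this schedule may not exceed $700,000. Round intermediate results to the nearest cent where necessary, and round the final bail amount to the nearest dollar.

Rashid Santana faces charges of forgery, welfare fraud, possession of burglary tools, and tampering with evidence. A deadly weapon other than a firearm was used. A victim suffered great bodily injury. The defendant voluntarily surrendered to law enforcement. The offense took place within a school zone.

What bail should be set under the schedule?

Base amounts from the schedule: forgery $6,000; welfare fraud $28,000; possession of burglary tools $5,500; tampering with evidence $4,500.
Stacking rule: highest base plus 35% of each additional charge. Highest is welfare fraud at $28,000. Additional: $6,000 × 35% = $2,100; $5,500 × 35% = $1,925; $4,500 × 35% = $1,575. Combined base = $28,000 + $5,600 = $33,600.
Voluntary surrender to law enforcement (−$20,000 flat): $33,600 − $20,000 = $13,600.
Offense occurred in a school zone (+$12,750 flat): $13,600 + $12,750 = $26,350.
A deadly weapon other than a firearm was used (+15%): $26,350 × 1.15 = $30,302.50.
Victim suffered great bodily injury (+60%): $30,302.50 × 1.6 = $48,484.
$48,484 is within the $700,000 maximum.

$48,484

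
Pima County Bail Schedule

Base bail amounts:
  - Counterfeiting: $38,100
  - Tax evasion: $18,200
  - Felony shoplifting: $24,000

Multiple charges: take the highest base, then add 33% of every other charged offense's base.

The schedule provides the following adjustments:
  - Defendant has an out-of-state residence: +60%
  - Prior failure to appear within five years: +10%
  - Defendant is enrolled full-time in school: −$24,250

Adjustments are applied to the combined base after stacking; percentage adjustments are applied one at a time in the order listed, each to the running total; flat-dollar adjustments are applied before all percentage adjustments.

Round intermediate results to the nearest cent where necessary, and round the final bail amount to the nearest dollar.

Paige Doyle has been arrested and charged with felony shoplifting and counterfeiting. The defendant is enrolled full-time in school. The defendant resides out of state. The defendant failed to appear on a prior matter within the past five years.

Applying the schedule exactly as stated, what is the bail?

Base amounts from the schedule: felony shoplifting $24,000; counterfeiting $38,100.
Stacking rule: highest base plus 33% of each additional charge. Highest is counterfeiting at $38,100. Additional: $24,000 × 33% = $7,920. Combined base = $38,100 + $7,920 = $46,020.
Defendant is enrolled full-time in school (−$24,250 flat): $46,020 − $24,250 = $21,770.
Defendant has an out-of-state residence (+60%): $21,770 × 1.6 = $34,832.
Prior failure to appear within five years (+10%): $34,832 × 1.1 = $38,315.20.
Rounded to the nearest dollar: $38,315.

$38,315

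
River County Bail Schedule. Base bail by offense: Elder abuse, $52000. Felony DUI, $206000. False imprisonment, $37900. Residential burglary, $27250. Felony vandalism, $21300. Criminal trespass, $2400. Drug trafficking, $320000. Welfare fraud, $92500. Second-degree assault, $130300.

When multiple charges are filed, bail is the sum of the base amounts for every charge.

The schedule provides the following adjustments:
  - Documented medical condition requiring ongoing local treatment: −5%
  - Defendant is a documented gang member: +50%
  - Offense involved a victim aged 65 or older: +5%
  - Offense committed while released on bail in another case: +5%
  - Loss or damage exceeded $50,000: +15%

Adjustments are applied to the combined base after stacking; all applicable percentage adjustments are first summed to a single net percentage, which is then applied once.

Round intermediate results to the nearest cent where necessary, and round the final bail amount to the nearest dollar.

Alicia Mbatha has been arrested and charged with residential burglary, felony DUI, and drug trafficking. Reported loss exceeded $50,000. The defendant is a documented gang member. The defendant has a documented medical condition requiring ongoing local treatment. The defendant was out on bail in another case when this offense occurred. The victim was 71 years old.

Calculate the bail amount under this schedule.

Base amounts from the schedule: residential burglary $27250; felony DUI $206000; drug trafficking $320000.
Stacking rule: sum of all bases. $27250 + $206000 + $320000 = $553250.
Net percentage adjustment: −5% +50% +5% +5% +15% = +70%. $553250 × 1.7 = $940525.

$940525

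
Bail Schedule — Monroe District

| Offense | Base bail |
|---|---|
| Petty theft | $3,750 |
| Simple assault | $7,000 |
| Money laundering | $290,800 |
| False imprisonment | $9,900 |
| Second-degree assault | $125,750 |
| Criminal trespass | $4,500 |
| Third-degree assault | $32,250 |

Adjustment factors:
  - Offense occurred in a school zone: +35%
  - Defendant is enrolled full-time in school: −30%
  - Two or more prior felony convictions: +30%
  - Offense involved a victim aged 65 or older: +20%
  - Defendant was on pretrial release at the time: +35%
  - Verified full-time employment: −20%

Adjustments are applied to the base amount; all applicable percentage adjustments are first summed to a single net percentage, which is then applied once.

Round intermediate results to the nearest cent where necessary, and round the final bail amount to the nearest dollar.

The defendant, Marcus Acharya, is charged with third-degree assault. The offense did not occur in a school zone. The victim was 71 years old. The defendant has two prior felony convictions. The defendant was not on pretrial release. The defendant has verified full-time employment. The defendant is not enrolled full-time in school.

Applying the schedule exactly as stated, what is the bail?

$41,925

Base amounts from the schedule: third-degree assault $32,250.
Single charge. Combined base = $32,250.
Net percentage adjustment: +30% +20% −20% = +30%. $32,250 × 1.3 = $41,925.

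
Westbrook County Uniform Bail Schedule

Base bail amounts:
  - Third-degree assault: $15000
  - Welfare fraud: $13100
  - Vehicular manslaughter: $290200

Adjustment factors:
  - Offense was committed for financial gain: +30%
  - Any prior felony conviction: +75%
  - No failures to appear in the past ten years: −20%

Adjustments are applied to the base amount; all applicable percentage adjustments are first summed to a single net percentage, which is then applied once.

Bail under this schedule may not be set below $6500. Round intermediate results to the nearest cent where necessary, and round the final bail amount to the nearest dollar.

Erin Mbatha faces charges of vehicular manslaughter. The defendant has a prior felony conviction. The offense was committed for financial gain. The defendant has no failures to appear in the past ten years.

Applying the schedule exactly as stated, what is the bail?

Base amounts from the schedule: vehicular manslaughter $290200.
Single charge. Combined base = $290200.
Net percentage adjustment: +30% +75% −20% = +85%. $290200 × 1.85 = $536870.
$536870 is at or above the $6500 minimum.

$536870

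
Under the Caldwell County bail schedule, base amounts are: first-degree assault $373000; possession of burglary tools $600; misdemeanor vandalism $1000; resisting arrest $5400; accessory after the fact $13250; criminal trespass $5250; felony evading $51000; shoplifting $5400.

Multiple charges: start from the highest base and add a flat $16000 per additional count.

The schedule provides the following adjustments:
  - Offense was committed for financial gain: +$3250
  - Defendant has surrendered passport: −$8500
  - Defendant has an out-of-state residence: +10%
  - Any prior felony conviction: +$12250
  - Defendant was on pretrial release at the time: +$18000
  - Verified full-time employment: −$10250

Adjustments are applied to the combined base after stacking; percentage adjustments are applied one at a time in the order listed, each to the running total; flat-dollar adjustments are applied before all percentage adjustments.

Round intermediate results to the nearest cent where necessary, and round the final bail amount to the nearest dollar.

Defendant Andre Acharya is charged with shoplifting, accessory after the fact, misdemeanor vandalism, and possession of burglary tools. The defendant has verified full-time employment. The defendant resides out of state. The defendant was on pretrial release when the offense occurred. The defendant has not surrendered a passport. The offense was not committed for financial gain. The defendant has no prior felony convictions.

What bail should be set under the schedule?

$75900

Base amounts from the schedule: shoplifting $5400; accessory after the fact $13250; misdemeanor vandalism $1000; possession of burglary tools $600.
Stacking rule: highest base plus $16000 per additional charge. Highest is accessory after the fact at $13250; 3 additional charges → +$48000. Combined base = $61250.
Defendant was on pretrial release at the time (+$18000 flat): $61250 + $18000 = $79250.
Verified full-time employment (−$10250 flat): $79250 − $10250 = $69000.
Defendant has an out-of-state residence (+10%): $69000 × 1.1 = $75900.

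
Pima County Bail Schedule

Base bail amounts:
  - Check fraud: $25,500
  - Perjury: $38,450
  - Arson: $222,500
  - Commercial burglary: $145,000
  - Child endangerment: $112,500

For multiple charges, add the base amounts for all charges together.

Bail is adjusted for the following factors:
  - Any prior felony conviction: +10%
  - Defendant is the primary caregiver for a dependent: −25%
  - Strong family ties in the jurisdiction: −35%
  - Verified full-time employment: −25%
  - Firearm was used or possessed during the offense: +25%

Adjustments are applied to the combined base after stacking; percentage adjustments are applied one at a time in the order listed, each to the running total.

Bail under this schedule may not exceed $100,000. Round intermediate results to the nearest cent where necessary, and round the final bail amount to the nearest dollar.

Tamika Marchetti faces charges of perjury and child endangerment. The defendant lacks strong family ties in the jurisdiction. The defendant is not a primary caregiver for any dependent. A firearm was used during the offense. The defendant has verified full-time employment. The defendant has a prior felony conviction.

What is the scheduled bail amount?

$100,000

Base amounts from the schedule: perjury $38,450; child endangerment $112,500.
Stacking rule: sum of all bases. $38,450 + $112,500 = $150,950.
Any prior felony conviction (+10%): $150,950 × 1.1 = $166,045.
Verified full-time employment (−25%): $166,045 × 0.75 = $124,533.75.
Firearm was used or possessed during the offense (+25%): $124,533.75 × 1.25 = $155,667.19.
Result $155,667.19 exceeds the maximum of $100,000; bail is capped at $100,000.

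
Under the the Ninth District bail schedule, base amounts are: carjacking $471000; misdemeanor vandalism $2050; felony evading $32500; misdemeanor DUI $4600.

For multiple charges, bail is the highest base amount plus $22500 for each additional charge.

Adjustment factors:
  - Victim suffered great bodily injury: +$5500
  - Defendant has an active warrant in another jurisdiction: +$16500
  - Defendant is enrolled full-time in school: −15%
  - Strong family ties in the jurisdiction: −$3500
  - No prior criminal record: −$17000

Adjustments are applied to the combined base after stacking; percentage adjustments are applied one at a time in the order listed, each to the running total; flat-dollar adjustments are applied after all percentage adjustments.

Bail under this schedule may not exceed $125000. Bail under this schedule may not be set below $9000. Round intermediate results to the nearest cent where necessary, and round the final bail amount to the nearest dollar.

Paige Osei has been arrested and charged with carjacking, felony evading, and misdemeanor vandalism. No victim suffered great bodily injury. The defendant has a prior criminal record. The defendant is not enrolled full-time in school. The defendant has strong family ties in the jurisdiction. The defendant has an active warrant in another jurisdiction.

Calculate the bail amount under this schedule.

$125000

Base amounts from the schedule: carjacking $471000; felony evading $32500; misdemeanor vandalism $2050.
Stacking rule: highest base plus $22500 per additional charge. Highest is carjacking at $471000; 2 additional charges → +$45000. Combined base = $516000.
Defendant has an active warrant in another jurisdiction (+$16500 flat): $516000 + $16500 = $532500.
Strong family ties in the jurisdiction (−$3500 flat): $532500 − $3500 = $529000.
Result $529000 exceeds the maximum of $125000; bail is capped at $125000.
$125000 is at or above the $9000 minimum.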